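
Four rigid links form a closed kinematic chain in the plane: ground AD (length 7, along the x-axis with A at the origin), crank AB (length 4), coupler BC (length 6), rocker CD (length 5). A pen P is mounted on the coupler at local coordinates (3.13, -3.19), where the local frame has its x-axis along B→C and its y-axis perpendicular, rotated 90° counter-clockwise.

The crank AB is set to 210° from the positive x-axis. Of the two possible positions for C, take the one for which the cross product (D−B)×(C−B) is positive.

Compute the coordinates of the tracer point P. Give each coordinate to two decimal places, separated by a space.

0.69 -3.64

A=(0,0), D=(7.00,0)
B = A + 4.00·(cos210°, sin210°) = (-3.4641, -2.0000)
|BD| = 10.6535
circle(B,6.00) ∩ circle(D,5.00): a=5.8430, h=1.3635
  candidates: C₊=(2.0191,0.4362) cross=14.526; C₋=(2.5310,-2.2423) cross=-14.526
  mode + wants cross > 0 → take C=(2.0191,0.4362) (cross=14.526)
ex = (C−B)/|BC| = (0.9139,0.4060); ey = (-0.4060,0.9139)
P = B + 3.13·ex + -3.19·ey = (0.6915,-3.6443)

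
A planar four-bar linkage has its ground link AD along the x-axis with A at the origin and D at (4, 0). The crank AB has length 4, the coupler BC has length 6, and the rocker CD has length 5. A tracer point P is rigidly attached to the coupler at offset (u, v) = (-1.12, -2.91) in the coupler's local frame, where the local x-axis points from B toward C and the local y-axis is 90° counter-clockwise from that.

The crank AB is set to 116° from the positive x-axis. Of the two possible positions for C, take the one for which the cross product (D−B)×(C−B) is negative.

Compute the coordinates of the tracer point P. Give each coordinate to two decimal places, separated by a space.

-4.84 4.06

A=(0,0), D=(4.00,0)
B = A + 4.00·(cos116°, sin116°) = (-1.7535, 3.5952)
|BD| = 6.7844
circle(B,6.00) ∩ circle(D,5.00): a=4.2029, h=4.2820
  candidates: C₊=(4.0799,4.9994) cross=29.051; C₋=(-0.4584,-2.2634) cross=-29.051
  mode - wants cross < 0 → take C=(-0.4584,-2.2634) (cross=-29.051)
ex = (C−B)/|BC| = (0.2159,-0.9764); ey = (0.9764,0.2159)
P = B + -1.12·ex + -2.91·ey = (-4.8366,4.0606)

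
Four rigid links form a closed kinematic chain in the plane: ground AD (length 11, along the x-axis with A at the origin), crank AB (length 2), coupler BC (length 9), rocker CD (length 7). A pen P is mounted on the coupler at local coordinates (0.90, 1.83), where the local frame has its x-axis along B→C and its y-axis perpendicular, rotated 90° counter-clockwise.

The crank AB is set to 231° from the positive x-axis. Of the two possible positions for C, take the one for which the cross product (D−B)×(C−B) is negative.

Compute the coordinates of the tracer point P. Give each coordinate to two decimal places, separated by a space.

0.37 -0.32

A=(0,0), D=(11.00,0)
B = A + 2.00·(cos231°, sin231°) = (-1.2586, -1.5543)
|BD| = 12.3568
circle(B,9.00) ∩ circle(D,7.00): a=7.4732, h=5.0151
  candidates: C₊=(5.5244,4.3610) cross=61.970; C₋=(6.7860,-5.5895) cross=-61.970
  mode - wants cross < 0 → take C=(6.7860,-5.5895) (cross=-61.970)
ex = (C−B)/|BC| = (0.8939,-0.4484); ey = (0.4484,0.8939)
P = B + 0.90·ex + 1.83·ey = (0.3663,-0.3221)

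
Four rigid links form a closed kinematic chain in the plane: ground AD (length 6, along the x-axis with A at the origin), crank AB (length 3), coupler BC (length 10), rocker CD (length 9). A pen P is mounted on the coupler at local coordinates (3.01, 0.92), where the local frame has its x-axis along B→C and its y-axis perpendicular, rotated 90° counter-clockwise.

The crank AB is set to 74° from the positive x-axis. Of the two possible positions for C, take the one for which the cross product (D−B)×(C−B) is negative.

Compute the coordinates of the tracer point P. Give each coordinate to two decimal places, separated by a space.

A=(0,0), D=(6.00,0)
B = A + 3.00·(cos74°, sin74°) = (0.8269, 2.8838)
|BD| = 5.9226
circle(B,10.00) ∩ circle(D,9.00): a=4.5653, h=8.8971
  candidates: C₊=(9.1466,8.4320) cross=52.694; C₋=(0.4824,-7.1103) cross=-52.694
  mode - wants cross < 0 → take C=(0.4824,-7.1103) (cross=-52.694)
ex = (C−B)/|BC| = (-0.0345,-0.9994); ey = (0.9994,-0.0345)
P = B + 3.01·ex + 0.92·ey = (1.6427,-0.1561)

1.64 -0.16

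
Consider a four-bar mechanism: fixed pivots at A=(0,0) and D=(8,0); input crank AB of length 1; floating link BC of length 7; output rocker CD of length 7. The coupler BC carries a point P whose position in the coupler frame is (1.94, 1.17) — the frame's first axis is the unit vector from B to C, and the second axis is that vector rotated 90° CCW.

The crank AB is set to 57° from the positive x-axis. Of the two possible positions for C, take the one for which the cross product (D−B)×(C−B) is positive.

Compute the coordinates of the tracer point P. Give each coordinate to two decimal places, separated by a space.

A=(0,0), D=(8.00,0)
B = A + 1.00·(cos57°, sin57°) = (0.5446, 0.8387)
|BD| = 7.5024
circle(B,7.00) ∩ circle(D,7.00): a=3.7512, h=5.9100
  candidates: C₊=(4.9330,6.2923) cross=44.339; C₋=(3.6117,-5.4537) cross=-44.339
  mode + wants cross > 0 → take C=(4.9330,6.2923) (cross=44.339)
ex = (C−B)/|BC| = (0.6269,0.7791); ey = (-0.7791,0.6269)
P = B + 1.94·ex + 1.17·ey = (0.8493,3.0836)

0.85 3.08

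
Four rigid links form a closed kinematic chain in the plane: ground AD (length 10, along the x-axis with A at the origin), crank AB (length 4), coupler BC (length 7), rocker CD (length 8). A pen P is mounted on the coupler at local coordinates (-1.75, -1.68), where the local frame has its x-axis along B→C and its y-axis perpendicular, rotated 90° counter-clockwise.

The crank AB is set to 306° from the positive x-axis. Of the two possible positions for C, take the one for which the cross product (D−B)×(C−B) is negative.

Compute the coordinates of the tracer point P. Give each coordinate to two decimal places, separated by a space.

-0.07 -3.42

A=(0,0), D=(10.00,0)
B = A + 4.00·(cos306°, sin306°) = (2.3511, -3.2361)
|BD| = 8.3053
circle(B,7.00) ∩ circle(D,8.00): a=3.2496, h=6.2000
  candidates: C₊=(2.9281,3.7401) cross=51.493; C₋=(7.7597,-7.6799) cross=-51.493
  mode - wants cross < 0 → take C=(7.7597,-7.6799) (cross=-51.493)
ex = (C−B)/|BC| = (0.7726,-0.6348); ey = (0.6348,0.7726)
P = B + -1.75·ex + -1.68·ey = (-0.0675,-3.4232)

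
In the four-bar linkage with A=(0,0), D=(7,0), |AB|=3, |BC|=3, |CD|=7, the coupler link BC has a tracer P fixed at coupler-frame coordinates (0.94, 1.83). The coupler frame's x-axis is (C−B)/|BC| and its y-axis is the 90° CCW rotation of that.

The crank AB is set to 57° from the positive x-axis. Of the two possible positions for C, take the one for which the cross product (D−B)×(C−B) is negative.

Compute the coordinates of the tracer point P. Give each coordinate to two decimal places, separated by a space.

2.66 0.73

A=(0,0), D=(7.00,0)
B = A + 3.00·(cos57°, sin57°) = (1.6339, 2.5160)
|BD| = 5.9266
circle(B,3.00) ∩ circle(D,7.00): a=-0.4113, h=2.9717
  candidates: C₊=(2.5231,5.3812) cross=17.612; C₋=(0.0000,-0.0000) cross=-17.612
  mode - wants cross < 0 → take C=(0.0000,-0.0000) (cross=-17.612)
ex = (C−B)/|BC| = (-0.5446,-0.8387); ey = (0.8387,-0.5446)
P = B + 0.94·ex + 1.83·ey = (2.6567,0.7310)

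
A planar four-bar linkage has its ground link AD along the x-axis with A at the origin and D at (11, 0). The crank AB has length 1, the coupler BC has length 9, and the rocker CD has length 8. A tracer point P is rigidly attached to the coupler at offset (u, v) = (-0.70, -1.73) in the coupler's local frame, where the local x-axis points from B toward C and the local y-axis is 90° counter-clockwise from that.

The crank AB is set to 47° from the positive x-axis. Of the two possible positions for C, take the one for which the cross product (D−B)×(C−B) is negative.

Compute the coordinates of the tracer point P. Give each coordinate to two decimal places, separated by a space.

-1.11 0.23

A=(0,0), D=(11.00,0)
B = A + 1.00·(cos47°, sin47°) = (0.6820, 0.7314)
|BD| = 10.3439
circle(B,9.00) ∩ circle(D,8.00): a=5.9937, h=6.7138
  candidates: C₊=(7.1354,7.0046) cross=69.447; C₋=(6.1860,-6.3895) cross=-69.447
  mode - wants cross < 0 → take C=(6.1860,-6.3895) (cross=-69.447)
ex = (C−B)/|BC| = (0.6116,-0.7912); ey = (0.7912,0.6116)
P = B + -0.70·ex + -1.73·ey = (-1.1149,0.2272)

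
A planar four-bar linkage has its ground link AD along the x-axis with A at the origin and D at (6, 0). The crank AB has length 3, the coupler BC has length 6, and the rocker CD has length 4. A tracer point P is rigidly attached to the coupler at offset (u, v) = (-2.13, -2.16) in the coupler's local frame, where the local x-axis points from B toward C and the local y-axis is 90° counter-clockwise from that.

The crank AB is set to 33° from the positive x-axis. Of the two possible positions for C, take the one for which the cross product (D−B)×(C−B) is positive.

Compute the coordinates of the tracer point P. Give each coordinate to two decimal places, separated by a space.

A=(0,0), D=(6.00,0)
B = A + 3.00·(cos33°, sin33°) = (2.5160, 1.6339)
|BD| = 3.8481
circle(B,6.00) ∩ circle(D,4.00): a=4.5227, h=3.9427
  candidates: C₊=(8.2849,3.2832) cross=15.172; C₋=(4.9367,-3.8561) cross=-15.172
  mode + wants cross > 0 → take C=(8.2849,3.2832) (cross=15.172)
ex = (C−B)/|BC| = (0.9615,0.2749); ey = (-0.2749,0.9615)
P = B + -2.13·ex + -2.16·ey = (1.0618,-1.0284)

1.06 -1.03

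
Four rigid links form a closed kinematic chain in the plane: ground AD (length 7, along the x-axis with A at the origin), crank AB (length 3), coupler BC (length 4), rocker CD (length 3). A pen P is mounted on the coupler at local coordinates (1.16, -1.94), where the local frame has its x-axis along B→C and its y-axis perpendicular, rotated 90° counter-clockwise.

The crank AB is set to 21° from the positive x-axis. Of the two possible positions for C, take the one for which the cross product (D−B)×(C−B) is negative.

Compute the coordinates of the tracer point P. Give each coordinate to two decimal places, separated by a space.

A=(0,0), D=(7.00,0)
B = A + 3.00·(cos21°, sin21°) = (2.8007, 1.0751)
|BD| = 4.3347
circle(B,4.00) ∩ circle(D,3.00): a=2.9748, h=2.6741
  candidates: C₊=(6.3458,2.9278) cross=11.591; C₋=(5.0193,-2.2532) cross=-11.591
  mode - wants cross < 0 → take C=(5.0193,-2.2532) (cross=-11.591)
ex = (C−B)/|BC| = (0.5547,-0.8321); ey = (0.8321,0.5547)
P = B + 1.16·ex + -1.94·ey = (1.8299,-0.9661)

1.83 -0.97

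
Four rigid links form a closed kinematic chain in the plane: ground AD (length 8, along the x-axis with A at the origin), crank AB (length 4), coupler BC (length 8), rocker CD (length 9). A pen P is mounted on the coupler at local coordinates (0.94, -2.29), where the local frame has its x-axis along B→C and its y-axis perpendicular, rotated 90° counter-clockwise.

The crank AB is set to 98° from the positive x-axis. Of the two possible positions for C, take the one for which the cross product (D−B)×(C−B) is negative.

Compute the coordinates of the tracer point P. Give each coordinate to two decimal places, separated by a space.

-2.78 2.88

A=(0,0), D=(8.00,0)
B = A + 4.00·(cos98°, sin98°) = (-0.5567, 3.9611)
|BD| = 9.4291
circle(B,8.00) ∩ circle(D,9.00): a=3.8131, h=7.0328
  candidates: C₊=(5.8580,8.7414) cross=66.313; C₋=(-0.0508,-4.0229) cross=-66.313
  mode - wants cross < 0 → take C=(-0.0508,-4.0229) (cross=-66.313)
ex = (C−B)/|BC| = (0.0632,-0.9980); ey = (0.9980,0.0632)
P = B + 0.94·ex + -2.29·ey = (-2.7827,2.8782)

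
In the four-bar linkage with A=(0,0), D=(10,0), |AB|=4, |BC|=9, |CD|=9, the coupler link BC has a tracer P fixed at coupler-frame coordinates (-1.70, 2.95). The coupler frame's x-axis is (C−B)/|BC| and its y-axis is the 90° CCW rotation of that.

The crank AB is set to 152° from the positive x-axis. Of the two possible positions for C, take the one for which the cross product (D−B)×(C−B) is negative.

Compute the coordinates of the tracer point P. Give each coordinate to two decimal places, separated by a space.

A=(0,0), D=(10.00,0)
B = A + 4.00·(cos152°, sin152°) = (-3.5318, 1.8779)
|BD| = 13.6615
circle(B,9.00) ∩ circle(D,9.00): a=6.8307, h=5.8601
  candidates: C₊=(4.0396,6.7434) cross=80.058; C₋=(2.4286,-4.8656) cross=-80.058
  mode - wants cross < 0 → take C=(2.4286,-4.8656) (cross=-80.058)
ex = (C−B)/|BC| = (0.6623,-0.7493); ey = (0.7493,0.6623)
P = B + -1.70·ex + 2.95·ey = (-2.4473,5.1053)

-2.45 5.11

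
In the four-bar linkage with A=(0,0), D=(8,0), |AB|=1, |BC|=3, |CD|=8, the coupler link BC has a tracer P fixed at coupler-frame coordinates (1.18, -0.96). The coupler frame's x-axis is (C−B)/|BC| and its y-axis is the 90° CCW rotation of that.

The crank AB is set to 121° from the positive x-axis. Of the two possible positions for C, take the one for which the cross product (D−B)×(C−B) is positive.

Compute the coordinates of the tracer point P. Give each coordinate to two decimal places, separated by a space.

A=(0,0), D=(8.00,0)
B = A + 1.00·(cos121°, sin121°) = (-0.5150, 0.8572)
|BD| = 8.5581
circle(B,3.00) ∩ circle(D,8.00): a=1.0657, h=2.8043
  candidates: C₊=(0.8262,3.5407) cross=24.000; C₋=(0.2644,-2.0398) cross=-24.000
  mode + wants cross > 0 → take C=(0.8262,3.5407) (cross=24.000)
ex = (C−B)/|BC| = (0.4471,0.8945); ey = (-0.8945,0.4471)
P = B + 1.18·ex + -0.96·ey = (0.8712,1.4835)

0.87 1.48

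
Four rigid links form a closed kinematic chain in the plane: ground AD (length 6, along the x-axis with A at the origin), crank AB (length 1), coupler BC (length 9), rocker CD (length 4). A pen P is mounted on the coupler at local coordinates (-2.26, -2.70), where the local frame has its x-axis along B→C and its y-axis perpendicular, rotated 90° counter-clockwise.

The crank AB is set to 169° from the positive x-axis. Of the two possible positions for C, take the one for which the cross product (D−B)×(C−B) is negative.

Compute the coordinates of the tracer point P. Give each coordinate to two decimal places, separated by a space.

-4.21 -1.20

A=(0,0), D=(6.00,0)
B = A + 1.00·(cos169°, sin169°) = (-0.9816, 0.1908)
|BD| = 6.9842
circle(B,9.00) ∩ circle(D,4.00): a=8.1455, h=3.8277
  candidates: C₊=(7.2654,3.7946) cross=26.734; C₋=(7.0562,-3.8580) cross=-26.734
  mode - wants cross < 0 → take C=(7.0562,-3.8580) (cross=-26.734)
ex = (C−B)/|BC| = (0.8931,-0.4499); ey = (0.4499,0.8931)
P = B + -2.26·ex + -2.70·ey = (-4.2147,-1.2038)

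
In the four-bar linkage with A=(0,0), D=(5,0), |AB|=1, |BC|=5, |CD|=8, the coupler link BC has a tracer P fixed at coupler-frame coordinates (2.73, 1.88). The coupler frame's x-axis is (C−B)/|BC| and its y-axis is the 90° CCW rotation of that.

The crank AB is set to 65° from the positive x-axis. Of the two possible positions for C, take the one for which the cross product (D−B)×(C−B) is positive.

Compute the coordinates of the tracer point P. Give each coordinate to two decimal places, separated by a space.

A=(0,0), D=(5.00,0)
B = A + 1.00·(cos65°, sin65°) = (0.4226, 0.9063)
|BD| = 4.6662
circle(B,5.00) ∩ circle(D,8.00): a=-1.8458, h=4.6468
  candidates: C₊=(-0.4855,5.8231) cross=21.683; C₋=(-2.2906,-3.2935) cross=-21.683
  mode + wants cross > 0 → take C=(-0.4855,5.8231) (cross=21.683)
ex = (C−B)/|BC| = (-0.1816,0.9834); ey = (-0.9834,-0.1816)
P = B + 2.73·ex + 1.88·ey = (-1.9220,3.2494)

-1.92 3.25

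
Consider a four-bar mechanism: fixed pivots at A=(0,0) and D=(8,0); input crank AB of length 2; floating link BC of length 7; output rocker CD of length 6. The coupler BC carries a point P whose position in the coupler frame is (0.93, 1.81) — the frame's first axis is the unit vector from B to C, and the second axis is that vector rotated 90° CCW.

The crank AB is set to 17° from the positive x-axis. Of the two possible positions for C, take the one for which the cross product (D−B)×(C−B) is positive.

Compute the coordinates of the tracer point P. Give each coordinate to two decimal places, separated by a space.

A=(0,0), D=(8.00,0)
B = A + 2.00·(cos17°, sin17°) = (1.9126, 0.5847)
|BD| = 6.1154
circle(B,7.00) ∩ circle(D,6.00): a=4.1206, h=5.6587
  candidates: C₊=(6.5554,5.8235) cross=34.605; C₋=(5.4733,-5.4420) cross=-34.605
  mode + wants cross > 0 → take C=(6.5554,5.8235) (cross=34.605)
ex = (C−B)/|BC| = (0.6633,0.7484); ey = (-0.7484,0.6633)
P = B + 0.93·ex + 1.81·ey = (1.1748,2.4812)

1.17 2.48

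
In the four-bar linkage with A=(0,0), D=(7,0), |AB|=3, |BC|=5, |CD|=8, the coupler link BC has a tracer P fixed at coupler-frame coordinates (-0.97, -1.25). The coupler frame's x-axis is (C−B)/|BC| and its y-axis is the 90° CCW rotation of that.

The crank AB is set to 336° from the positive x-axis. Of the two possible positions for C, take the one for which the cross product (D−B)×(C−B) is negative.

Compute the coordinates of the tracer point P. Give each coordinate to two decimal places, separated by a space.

1.68 -0.05

A=(0,0), D=(7.00,0)
B = A + 3.00·(cos336°, sin336°) = (2.7406, -1.2202)
|BD| = 4.4307
circle(B,5.00) ∩ circle(D,8.00): a=-2.1858, h=4.4969
  candidates: C₊=(-0.5991,2.5009) cross=19.925; C₋=(1.8778,-6.1452) cross=-19.925
  mode - wants cross < 0 → take C=(1.8778,-6.1452) (cross=-19.925)
ex = (C−B)/|BC| = (-0.1726,-0.9850); ey = (0.9850,-0.1726)
P = B + -0.97·ex + -1.25·ey = (1.6768,-0.0491)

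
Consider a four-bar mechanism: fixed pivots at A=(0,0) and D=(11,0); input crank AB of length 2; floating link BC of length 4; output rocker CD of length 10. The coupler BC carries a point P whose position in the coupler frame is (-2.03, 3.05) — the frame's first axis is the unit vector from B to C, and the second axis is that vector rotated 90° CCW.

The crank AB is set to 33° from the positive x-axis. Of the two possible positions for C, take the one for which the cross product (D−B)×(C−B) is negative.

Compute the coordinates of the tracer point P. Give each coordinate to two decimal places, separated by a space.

4.85 2.93

A=(0,0), D=(11.00,0)
B = A + 2.00·(cos33°, sin33°) = (1.6773, 1.0893)
|BD| = 9.3861
circle(B,4.00) ∩ circle(D,10.00): a=0.2183, h=3.9940
  candidates: C₊=(2.3577,5.0310) cross=37.488; C₋=(1.4307,-2.9031) cross=-37.488
  mode - wants cross < 0 → take C=(1.4307,-2.9031) (cross=-37.488)
ex = (C−B)/|BC| = (-0.0617,-0.9981); ey = (0.9981,-0.0617)
P = B + -2.03·ex + 3.05·ey = (4.8467,2.9273)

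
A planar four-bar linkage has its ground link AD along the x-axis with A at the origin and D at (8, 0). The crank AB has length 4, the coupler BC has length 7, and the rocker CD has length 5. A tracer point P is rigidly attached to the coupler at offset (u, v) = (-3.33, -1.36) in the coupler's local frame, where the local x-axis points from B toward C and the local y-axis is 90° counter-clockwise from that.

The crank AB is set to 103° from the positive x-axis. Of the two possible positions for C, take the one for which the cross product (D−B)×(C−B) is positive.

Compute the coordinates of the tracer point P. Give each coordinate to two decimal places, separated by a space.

A=(0,0), D=(8.00,0)
B = A + 4.00·(cos103°, sin103°) = (-0.8998, 3.8975)
|BD| = 9.7158
circle(B,7.00) ∩ circle(D,5.00): a=6.0930, h=3.4461
  candidates: C₊=(6.0638,4.6099) cross=33.481; C₋=(3.2991,-1.7034) cross=-33.481
  mode + wants cross > 0 → take C=(6.0638,4.6099) (cross=33.481)
ex = (C−B)/|BC| = (0.9948,0.1018); ey = (-0.1018,0.9948)
P = B + -3.33·ex + -1.36·ey = (-4.0741,2.2056)

-4.07 2.21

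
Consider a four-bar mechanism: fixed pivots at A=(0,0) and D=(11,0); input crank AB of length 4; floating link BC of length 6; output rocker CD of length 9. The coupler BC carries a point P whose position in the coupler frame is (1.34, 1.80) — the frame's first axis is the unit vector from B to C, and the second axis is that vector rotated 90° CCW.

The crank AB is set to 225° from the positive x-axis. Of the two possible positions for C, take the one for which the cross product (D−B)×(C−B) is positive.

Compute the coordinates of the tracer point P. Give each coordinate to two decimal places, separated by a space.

-2.80 -0.58

A=(0,0), D=(11.00,0)
B = A + 4.00·(cos225°, sin225°) = (-2.8284, -2.8284)
|BD| = 14.1147
circle(B,6.00) ∩ circle(D,9.00): a=5.4633, h=2.4804
  candidates: C₊=(2.0270,0.6965) cross=35.011; C₋=(3.0211,-4.1638) cross=-35.011
  mode + wants cross > 0 → take C=(2.0270,0.6965) (cross=35.011)
ex = (C−B)/|BC| = (0.8092,0.5875); ey = (-0.5875,0.8092)
P = B + 1.34·ex + 1.80·ey = (-2.8015,-0.5846)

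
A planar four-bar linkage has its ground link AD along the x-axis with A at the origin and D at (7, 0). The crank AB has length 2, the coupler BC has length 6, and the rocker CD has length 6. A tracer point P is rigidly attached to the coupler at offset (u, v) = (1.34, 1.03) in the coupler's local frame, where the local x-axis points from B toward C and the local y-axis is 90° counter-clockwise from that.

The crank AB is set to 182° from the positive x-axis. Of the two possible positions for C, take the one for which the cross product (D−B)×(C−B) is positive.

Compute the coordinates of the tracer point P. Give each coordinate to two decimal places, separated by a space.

-1.69 1.59

A=(0,0), D=(7.00,0)
B = A + 2.00·(cos182°, sin182°) = (-1.9988, -0.0698)
|BD| = 8.9991
circle(B,6.00) ∩ circle(D,6.00): a=4.4995, h=3.9692
  candidates: C₊=(2.4698,3.9341) cross=35.719; C₋=(2.5314,-4.0039) cross=-35.719
  mode + wants cross > 0 → take C=(2.4698,3.9341) (cross=35.719)
ex = (C−B)/|BC| = (0.7448,0.6673); ey = (-0.6673,0.7448)
P = B + 1.34·ex + 1.03·ey = (-1.6881,1.5915)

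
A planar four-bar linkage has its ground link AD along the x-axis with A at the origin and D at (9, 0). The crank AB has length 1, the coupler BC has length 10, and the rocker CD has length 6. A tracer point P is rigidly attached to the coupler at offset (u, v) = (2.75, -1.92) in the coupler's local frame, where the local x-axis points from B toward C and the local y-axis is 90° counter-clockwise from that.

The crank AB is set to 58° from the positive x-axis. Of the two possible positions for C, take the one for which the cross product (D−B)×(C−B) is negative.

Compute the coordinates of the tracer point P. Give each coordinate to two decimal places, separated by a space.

A=(0,0), D=(9.00,0)
B = A + 1.00·(cos58°, sin58°) = (0.5299, 0.8480)
|BD| = 8.5124
circle(B,10.00) ∩ circle(D,6.00): a=8.0154, h=5.9794
  candidates: C₊=(9.1012,5.9991) cross=50.899; C₋=(7.9098,-5.9001) cross=-50.899
  mode - wants cross < 0 → take C=(7.9098,-5.9001) (cross=-50.899)
ex = (C−B)/|BC| = (0.7380,-0.6748); ey = (0.6748,0.7380)
P = B + 2.75·ex + -1.92·ey = (1.2637,-2.4246)

1.26 -2.42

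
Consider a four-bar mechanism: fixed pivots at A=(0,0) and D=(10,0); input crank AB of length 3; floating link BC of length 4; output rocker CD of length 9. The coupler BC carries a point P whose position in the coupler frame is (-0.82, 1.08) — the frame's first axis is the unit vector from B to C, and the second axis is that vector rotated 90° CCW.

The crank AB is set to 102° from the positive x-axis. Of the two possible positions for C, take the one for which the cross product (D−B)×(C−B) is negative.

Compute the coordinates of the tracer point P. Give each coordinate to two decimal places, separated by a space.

0.02 4.13

A=(0,0), D=(10.00,0)
B = A + 3.00·(cos102°, sin102°) = (-0.6237, 2.9344)
|BD| = 11.0216
circle(B,4.00) ∩ circle(D,9.00): a=2.5620, h=3.0718
  candidates: C₊=(2.6637,5.2133) cross=33.856; C₋=(1.0279,-0.7086) cross=-33.856
  mode - wants cross < 0 → take C=(1.0279,-0.7086) (cross=-33.856)
ex = (C−B)/|BC| = (0.4129,-0.9108); ey = (0.9108,0.4129)
P = B + -0.82·ex + 1.08·ey = (0.0213,4.1272)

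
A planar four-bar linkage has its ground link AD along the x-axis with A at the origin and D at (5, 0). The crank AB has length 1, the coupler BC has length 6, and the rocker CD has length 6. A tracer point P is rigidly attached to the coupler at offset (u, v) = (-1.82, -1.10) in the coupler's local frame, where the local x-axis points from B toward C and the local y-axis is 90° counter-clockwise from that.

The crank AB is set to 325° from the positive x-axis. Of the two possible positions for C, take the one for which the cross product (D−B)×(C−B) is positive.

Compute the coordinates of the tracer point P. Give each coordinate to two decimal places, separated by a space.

A=(0,0), D=(5.00,0)
B = A + 1.00·(cos325°, sin325°) = (0.8192, -0.5736)
|BD| = 4.2200
circle(B,6.00) ∩ circle(D,6.00): a=2.1100, h=5.6167
  candidates: C₊=(2.1462,5.2778) cross=23.703; C₋=(3.6730,-5.8514) cross=-23.703
  mode + wants cross > 0 → take C=(2.1462,5.2778) (cross=23.703)
ex = (C−B)/|BC| = (0.2212,0.9752); ey = (-0.9752,0.2212)
P = B + -1.82·ex + -1.10·ey = (1.4894,-2.5918)

1.49 -2.59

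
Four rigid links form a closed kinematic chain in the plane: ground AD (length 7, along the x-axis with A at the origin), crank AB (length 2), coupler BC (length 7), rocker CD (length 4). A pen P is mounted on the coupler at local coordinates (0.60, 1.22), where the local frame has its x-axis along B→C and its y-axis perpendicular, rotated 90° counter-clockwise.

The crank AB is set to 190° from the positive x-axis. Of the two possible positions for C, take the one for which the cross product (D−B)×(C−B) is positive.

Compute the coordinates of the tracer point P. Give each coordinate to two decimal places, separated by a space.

-2.00 1.01

A=(0,0), D=(7.00,0)
B = A + 2.00·(cos190°, sin190°) = (-1.9696, -0.3473)
|BD| = 8.9763
circle(B,7.00) ∩ circle(D,4.00): a=6.3263, h=2.9962
  candidates: C₊=(4.2361,2.8915) cross=26.895; C₋=(4.4679,-3.0965) cross=-26.895
  mode + wants cross > 0 → take C=(4.2361,2.8915) (cross=26.895)
ex = (C−B)/|BC| = (0.8865,0.4627); ey = (-0.4627,0.8865)
P = B + 0.60·ex + 1.22·ey = (-2.0022,1.0119)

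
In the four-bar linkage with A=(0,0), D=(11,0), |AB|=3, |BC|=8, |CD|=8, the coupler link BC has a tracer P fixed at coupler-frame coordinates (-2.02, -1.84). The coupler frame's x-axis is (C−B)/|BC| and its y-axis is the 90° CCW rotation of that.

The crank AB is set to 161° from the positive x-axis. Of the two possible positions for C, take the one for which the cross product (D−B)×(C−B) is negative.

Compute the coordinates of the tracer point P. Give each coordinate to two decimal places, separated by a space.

-5.54 0.58

A=(0,0), D=(11.00,0)
B = A + 3.00·(cos161°, sin161°) = (-2.8366, 0.9767)
|BD| = 13.8710
circle(B,8.00) ∩ circle(D,8.00): a=6.9355, h=3.9873
  candidates: C₊=(4.3625,4.4658) cross=55.308; C₋=(3.8010,-3.4891) cross=-55.308
  mode - wants cross < 0 → take C=(3.8010,-3.4891) (cross=-55.308)
ex = (C−B)/|BC| = (0.8297,-0.5582); ey = (0.5582,0.8297)
P = B + -2.02·ex + -1.84·ey = (-5.5397,0.5777)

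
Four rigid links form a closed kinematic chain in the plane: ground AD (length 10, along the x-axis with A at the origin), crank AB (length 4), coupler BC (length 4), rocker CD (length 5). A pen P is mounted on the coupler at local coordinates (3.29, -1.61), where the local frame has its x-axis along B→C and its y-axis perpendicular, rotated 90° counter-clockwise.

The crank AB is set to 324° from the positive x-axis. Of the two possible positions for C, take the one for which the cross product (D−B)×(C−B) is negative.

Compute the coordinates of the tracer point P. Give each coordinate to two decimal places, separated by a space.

A=(0,0), D=(10.00,0)
B = A + 4.00·(cos324°, sin324°) = (3.2361, -2.3511)
|BD| = 7.1609
circle(B,4.00) ∩ circle(D,5.00): a=2.9520, h=2.6992
  candidates: C₊=(5.1382,1.1676) cross=19.328; C₋=(6.9107,-3.9314) cross=-19.328
  mode - wants cross < 0 → take C=(6.9107,-3.9314) (cross=-19.328)
ex = (C−B)/|BC| = (0.9187,-0.3951); ey = (0.3951,0.9187)
P = B + 3.29·ex + -1.61·ey = (5.6224,-5.1299)

5.62 -5.13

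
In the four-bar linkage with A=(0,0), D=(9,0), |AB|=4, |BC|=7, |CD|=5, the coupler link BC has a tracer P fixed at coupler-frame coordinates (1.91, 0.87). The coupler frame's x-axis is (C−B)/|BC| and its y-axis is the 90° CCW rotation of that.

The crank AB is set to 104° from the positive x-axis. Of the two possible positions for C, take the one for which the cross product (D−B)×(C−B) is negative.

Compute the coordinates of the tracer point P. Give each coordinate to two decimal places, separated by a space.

A=(0,0), D=(9.00,0)
B = A + 4.00·(cos104°, sin104°) = (-0.9677, 3.8812)
|BD| = 10.6967
circle(B,7.00) ∩ circle(D,5.00): a=6.4702, h=2.6715
  candidates: C₊=(6.0309,4.0230) cross=28.576; C₋=(4.0922,-0.9559) cross=-28.576
  mode - wants cross < 0 → take C=(4.0922,-0.9559) (cross=-28.576)
ex = (C−B)/|BC| = (0.7228,-0.6910); ey = (0.6910,0.7228)
P = B + 1.91·ex + 0.87·ey = (1.0141,3.1902)

1.01 3.19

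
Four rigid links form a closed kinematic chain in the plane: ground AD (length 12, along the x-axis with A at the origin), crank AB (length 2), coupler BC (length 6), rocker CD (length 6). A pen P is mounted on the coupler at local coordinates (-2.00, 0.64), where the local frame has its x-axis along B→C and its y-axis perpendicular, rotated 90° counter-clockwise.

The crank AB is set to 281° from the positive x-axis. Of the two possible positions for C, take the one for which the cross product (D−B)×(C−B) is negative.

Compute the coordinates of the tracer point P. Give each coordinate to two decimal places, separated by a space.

-1.60 -1.28

A=(0,0), D=(12.00,0)
B = A + 2.00·(cos281°, sin281°) = (0.3816, -1.9633)
|BD| = 11.7831
circle(B,6.00) ∩ circle(D,6.00): a=5.8915, h=1.1357
  candidates: C₊=(6.0016,0.1382) cross=13.382; C₋=(6.3800,-2.1014) cross=-13.382
  mode - wants cross < 0 → take C=(6.3800,-2.1014) (cross=-13.382)
ex = (C−B)/|BC| = (0.9997,-0.0230); ey = (0.0230,0.9997)
P = B + -2.00·ex + 0.64·ey = (-1.6031,-1.2774)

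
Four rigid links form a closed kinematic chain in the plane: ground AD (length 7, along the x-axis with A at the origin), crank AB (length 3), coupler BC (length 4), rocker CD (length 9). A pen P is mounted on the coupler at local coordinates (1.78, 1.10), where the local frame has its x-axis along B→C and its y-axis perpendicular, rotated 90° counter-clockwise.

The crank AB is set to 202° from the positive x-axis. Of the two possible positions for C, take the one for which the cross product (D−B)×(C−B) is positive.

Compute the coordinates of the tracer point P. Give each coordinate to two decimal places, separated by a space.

A=(0,0), D=(7.00,0)
B = A + 3.00·(cos202°, sin202°) = (-2.7816, -1.1238)
|BD| = 9.8459
circle(B,4.00) ∩ circle(D,9.00): a=1.6221, h=3.6563
  candidates: C₊=(-1.5874,2.6938) cross=36.000; C₋=(-0.7527,-4.5711) cross=-36.000
  mode + wants cross > 0 → take C=(-1.5874,2.6938) (cross=36.000)
ex = (C−B)/|BC| = (0.2985,0.9544); ey = (-0.9544,0.2985)
P = B + 1.78·ex + 1.10·ey = (-3.3000,0.9034)

-3.30 0.90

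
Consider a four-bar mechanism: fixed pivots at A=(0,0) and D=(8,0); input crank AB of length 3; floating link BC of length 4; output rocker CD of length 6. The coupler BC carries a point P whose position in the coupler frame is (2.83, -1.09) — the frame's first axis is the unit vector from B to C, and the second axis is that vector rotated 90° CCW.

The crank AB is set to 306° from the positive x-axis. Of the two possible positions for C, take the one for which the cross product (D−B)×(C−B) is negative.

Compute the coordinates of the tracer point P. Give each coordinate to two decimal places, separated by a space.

3.18 -5.11

A=(0,0), D=(8.00,0)
B = A + 3.00·(cos306°, sin306°) = (1.7634, -2.4271)
|BD| = 6.6923
circle(B,4.00) ∩ circle(D,6.00): a=1.8519, h=3.5455
  candidates: C₊=(2.2033,1.5487) cross=23.727; C₋=(4.7750,-5.0596) cross=-23.727
  mode - wants cross < 0 → take C=(4.7750,-5.0596) (cross=-23.727)
ex = (C−B)/|BC| = (0.7529,-0.6581); ey = (0.6581,0.7529)
P = B + 2.83·ex + -1.09·ey = (3.1767,-5.1102)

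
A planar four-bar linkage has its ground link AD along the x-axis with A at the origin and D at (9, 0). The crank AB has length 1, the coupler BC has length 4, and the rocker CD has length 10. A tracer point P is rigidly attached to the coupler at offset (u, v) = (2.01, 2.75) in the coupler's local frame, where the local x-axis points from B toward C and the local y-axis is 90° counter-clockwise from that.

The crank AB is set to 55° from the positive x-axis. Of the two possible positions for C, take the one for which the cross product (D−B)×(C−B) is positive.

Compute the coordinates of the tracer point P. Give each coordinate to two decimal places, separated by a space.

A=(0,0), D=(9.00,0)
B = A + 1.00·(cos55°, sin55°) = (0.5736, 0.8192)
|BD| = 8.4661
circle(B,4.00) ∩ circle(D,10.00): a=-0.7279, h=3.9332
  candidates: C₊=(0.2297,4.8043) cross=33.299; C₋=(-0.5314,-3.0252) cross=-33.299
  mode + wants cross > 0 → take C=(0.2297,4.8043) (cross=33.299)
ex = (C−B)/|BC| = (-0.0860,0.9963); ey = (-0.9963,-0.0860)
P = B + 2.01·ex + 2.75·ey = (-2.3390,2.5853)

-2.34 2.59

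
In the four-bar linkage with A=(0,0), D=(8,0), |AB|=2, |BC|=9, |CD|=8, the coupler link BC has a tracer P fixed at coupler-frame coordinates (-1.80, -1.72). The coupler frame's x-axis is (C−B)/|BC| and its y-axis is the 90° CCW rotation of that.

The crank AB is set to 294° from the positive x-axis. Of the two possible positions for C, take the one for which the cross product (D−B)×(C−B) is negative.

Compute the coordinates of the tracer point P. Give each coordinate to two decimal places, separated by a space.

A=(0,0), D=(8.00,0)
B = A + 2.00·(cos294°, sin294°) = (0.8135, -1.8271)
|BD| = 7.4151
circle(B,9.00) ∩ circle(D,8.00): a=4.8539, h=7.5789
  candidates: C₊=(3.6503,6.7141) cross=56.199; C₋=(7.3851,-7.9763) cross=-56.199
  mode - wants cross < 0 → take C=(7.3851,-7.9763) (cross=-56.199)
ex = (C−B)/|BC| = (0.7302,-0.6832); ey = (0.6832,0.7302)
P = B + -1.80·ex + -1.72·ey = (-1.6760,-1.8532)

-1.68 -1.85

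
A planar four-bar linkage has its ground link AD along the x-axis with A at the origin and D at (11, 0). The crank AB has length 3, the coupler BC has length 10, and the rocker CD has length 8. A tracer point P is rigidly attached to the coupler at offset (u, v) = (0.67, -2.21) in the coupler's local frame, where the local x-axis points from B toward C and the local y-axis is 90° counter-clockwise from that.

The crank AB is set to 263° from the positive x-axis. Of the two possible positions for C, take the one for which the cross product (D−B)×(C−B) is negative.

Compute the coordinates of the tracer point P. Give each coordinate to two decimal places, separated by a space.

A=(0,0), D=(11.00,0)
B = A + 3.00·(cos263°, sin263°) = (-0.3656, -2.9776)
|BD| = 11.7492
circle(B,10.00) ∩ circle(D,8.00): a=7.4066, h=6.7188
  candidates: C₊=(5.0964,5.3989) cross=78.940; C₋=(8.5020,-7.6000) cross=-78.940
  mode - wants cross < 0 → take C=(8.5020,-7.6000) (cross=-78.940)
ex = (C−B)/|BC| = (0.8868,-0.4622); ey = (0.4622,0.8868)
P = B + 0.67·ex + -2.21·ey = (-0.7930,-5.2471)

-0.79 -5.25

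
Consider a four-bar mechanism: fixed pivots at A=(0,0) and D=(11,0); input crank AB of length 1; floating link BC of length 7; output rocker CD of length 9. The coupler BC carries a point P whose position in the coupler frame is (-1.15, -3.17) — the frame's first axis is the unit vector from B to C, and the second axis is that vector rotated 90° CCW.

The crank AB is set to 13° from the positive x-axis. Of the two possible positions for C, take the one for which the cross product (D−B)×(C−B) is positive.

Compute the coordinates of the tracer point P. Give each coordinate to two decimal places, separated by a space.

A=(0,0), D=(11.00,0)
B = A + 1.00·(cos13°, sin13°) = (0.9744, 0.2250)
|BD| = 10.0282
circle(B,7.00) ∩ circle(D,9.00): a=3.4186, h=6.1085
  candidates: C₊=(4.5291,6.2552) cross=61.257; C₋=(4.2551,-5.9587) cross=-61.257
  mode + wants cross > 0 → take C=(4.5291,6.2552) (cross=61.257)
ex = (C−B)/|BC| = (0.5078,0.8615); ey = (-0.8615,0.5078)
P = B + -1.15·ex + -3.17·ey = (3.1212,-2.3755)

3.12 -2.38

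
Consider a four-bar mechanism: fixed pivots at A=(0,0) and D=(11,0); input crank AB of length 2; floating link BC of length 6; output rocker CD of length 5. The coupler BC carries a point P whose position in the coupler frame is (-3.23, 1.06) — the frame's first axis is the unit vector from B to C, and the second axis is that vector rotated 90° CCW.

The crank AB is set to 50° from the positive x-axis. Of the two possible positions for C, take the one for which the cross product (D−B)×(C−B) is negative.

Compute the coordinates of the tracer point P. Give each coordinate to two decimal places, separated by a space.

-0.84 4.18

A=(0,0), D=(11.00,0)
B = A + 2.00·(cos50°, sin50°) = (1.2856, 1.5321)
|BD| = 9.8345
circle(B,6.00) ∩ circle(D,5.00): a=5.4765, h=2.4511
  candidates: C₊=(7.0771,3.1001) cross=24.105; C₋=(6.3134,-1.7423) cross=-24.105
  mode - wants cross < 0 → take C=(6.3134,-1.7423) (cross=-24.105)
ex = (C−B)/|BC| = (0.8380,-0.5457); ey = (0.5457,0.8380)
P = B + -3.23·ex + 1.06·ey = (-0.8426,4.1830)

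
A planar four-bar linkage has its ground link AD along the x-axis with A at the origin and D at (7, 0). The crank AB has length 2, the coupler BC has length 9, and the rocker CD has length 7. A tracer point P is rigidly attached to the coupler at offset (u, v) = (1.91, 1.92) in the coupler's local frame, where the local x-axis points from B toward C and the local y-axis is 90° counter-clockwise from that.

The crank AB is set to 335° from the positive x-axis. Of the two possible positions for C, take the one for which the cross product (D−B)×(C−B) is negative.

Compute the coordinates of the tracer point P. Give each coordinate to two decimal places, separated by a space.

4.52 -0.68

A=(0,0), D=(7.00,0)
B = A + 2.00·(cos335°, sin335°) = (1.8126, -0.8452)
|BD| = 5.2558
circle(B,9.00) ∩ circle(D,7.00): a=5.6722, h=6.9876
  candidates: C₊=(6.2872,6.9636) cross=36.725; C₋=(8.5347,-6.8297) cross=-36.725
  mode - wants cross < 0 → take C=(8.5347,-6.8297) (cross=-36.725)
ex = (C−B)/|BC| = (0.7469,-0.6649); ey = (0.6649,0.7469)
P = B + 1.91·ex + 1.92·ey = (4.5159,-0.6812)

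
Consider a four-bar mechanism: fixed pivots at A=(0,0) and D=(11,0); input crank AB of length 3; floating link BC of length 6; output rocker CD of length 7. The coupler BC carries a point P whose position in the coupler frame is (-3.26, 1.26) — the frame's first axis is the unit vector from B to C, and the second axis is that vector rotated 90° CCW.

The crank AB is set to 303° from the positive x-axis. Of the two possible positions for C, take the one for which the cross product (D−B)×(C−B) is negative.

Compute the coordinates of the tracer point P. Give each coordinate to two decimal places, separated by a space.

-0.52 0.24

A=(0,0), D=(11.00,0)
B = A + 3.00·(cos303°, sin303°) = (1.6339, -2.5160)
|BD| = 9.6981
circle(B,6.00) ∩ circle(D,7.00): a=4.1788, h=4.3055
  candidates: C₊=(4.5527,2.7262) cross=41.755; C₋=(6.7867,-5.5900) cross=-41.755
  mode - wants cross < 0 → take C=(6.7867,-5.5900) (cross=-41.755)
ex = (C−B)/|BC| = (0.8588,-0.5123); ey = (0.5123,0.8588)
P = B + -3.26·ex + 1.26·ey = (-0.5202,0.2362)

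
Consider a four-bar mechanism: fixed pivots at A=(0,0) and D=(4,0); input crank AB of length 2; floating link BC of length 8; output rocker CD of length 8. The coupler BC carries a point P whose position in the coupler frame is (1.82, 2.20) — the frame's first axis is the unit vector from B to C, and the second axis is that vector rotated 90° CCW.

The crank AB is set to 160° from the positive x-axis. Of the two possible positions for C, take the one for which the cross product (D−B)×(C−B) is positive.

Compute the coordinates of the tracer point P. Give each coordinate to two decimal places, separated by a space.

-2.95 3.33

A=(0,0), D=(4.00,0)
B = A + 2.00·(cos160°, sin160°) = (-1.8794, 0.6840)
|BD| = 5.9190
circle(B,8.00) ∩ circle(D,8.00): a=2.9595, h=7.4324
  candidates: C₊=(1.9192,7.7247) cross=43.993; C₋=(0.2014,-7.0406) cross=-43.993
  mode + wants cross > 0 → take C=(1.9192,7.7247) (cross=43.993)
ex = (C−B)/|BC| = (0.4748,0.8801); ey = (-0.8801,0.4748)
P = B + 1.82·ex + 2.20·ey = (-2.9514,3.3304)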